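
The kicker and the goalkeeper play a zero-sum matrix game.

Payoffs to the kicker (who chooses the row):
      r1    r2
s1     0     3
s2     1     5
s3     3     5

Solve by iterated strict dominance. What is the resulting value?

Column r2 is strictly dominated by r1 for the goalkeeper (0<3, 1<5, 3<5); eliminate r2.
Row s2 is strictly dominated by row s3 (3>1); eliminate s2.
Row s1 is strictly dominated by row s3 (3>0); eliminate s1.
Only (s3, r1) remains, with payoff 3.

3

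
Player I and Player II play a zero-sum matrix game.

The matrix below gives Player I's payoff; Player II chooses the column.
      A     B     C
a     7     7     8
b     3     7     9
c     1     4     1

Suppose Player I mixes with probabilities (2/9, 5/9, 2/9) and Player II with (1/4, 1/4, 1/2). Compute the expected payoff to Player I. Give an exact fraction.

107/18

Against (1/4, 1/4, 1/2), each row's expected payoff is a: 15/2; b: 7; c: 7/4.
Taking the (2/9, 5/9, 2/9)-weighted average: (2/9)·(15/2) + (5/9)·(7) + (2/9)·(7/4) = 107/18.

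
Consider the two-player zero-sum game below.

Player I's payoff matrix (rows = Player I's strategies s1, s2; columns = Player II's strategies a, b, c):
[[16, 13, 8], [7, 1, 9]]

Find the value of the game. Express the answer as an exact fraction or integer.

Column a is strictly dominated by b for Player II (it gives Player I more in every row).
The remaining 2×2 game on (s1, s2) × (b, c) has no saddle point. Let Player I play s1 with probability p; indifference gives 13p + (1−p) = 8p + 9(1−p), so p = 8/13.
Similarly Player II's optimal q on b is 1/13, and the value is 13·(1/13) + (8)·(12/13) = 109/13.

109/13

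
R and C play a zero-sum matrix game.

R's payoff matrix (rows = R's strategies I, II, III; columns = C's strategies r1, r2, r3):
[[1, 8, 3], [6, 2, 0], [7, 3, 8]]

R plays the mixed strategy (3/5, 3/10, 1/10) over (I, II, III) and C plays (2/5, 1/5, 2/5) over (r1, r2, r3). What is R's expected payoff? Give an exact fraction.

Against (2/5, 1/5, 2/5), each row's expected payoff is I: 16/5; II: 14/5; III: 33/5.
Taking the (3/5, 3/10, 1/10)-weighted average: (3/5)·(16/5) + (3/10)·(14/5) + (1/10)·(33/5) = 171/50.

171/50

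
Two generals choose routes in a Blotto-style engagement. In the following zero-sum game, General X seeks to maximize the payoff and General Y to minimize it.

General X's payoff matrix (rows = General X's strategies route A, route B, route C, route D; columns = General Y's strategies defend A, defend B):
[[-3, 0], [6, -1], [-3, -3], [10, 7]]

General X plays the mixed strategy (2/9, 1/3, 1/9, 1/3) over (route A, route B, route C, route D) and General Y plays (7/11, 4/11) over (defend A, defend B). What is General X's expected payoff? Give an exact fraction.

37/11

Against (7/11, 4/11), each row's expected payoff is route A: -21/11; route B: 38/11; route C: -3; route D: 98/11.
Taking the (2/9, 1/3, 1/9, 1/3)-weighted average: (2/9)·(-21/11) + (1/3)·(38/11) + (1/9)·(-3) + (1/3)·(98/11) = 37/11.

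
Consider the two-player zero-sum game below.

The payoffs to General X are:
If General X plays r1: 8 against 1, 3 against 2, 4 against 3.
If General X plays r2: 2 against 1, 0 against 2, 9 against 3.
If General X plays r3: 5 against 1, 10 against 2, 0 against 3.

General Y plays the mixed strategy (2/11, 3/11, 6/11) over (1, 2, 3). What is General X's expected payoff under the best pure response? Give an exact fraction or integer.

r1: (8)·(2/11) + (3)·(3/11) + (4)·(6/11) = 49/11.
r2: (2)·(2/11) + (0)·(3/11) + (9)·(6/11) = 58/11.
r3: (5)·(2/11) + (10)·(3/11) + (0)·(6/11) = 40/11.
The best pure response is r2 with expected payoff 58/11.

58/11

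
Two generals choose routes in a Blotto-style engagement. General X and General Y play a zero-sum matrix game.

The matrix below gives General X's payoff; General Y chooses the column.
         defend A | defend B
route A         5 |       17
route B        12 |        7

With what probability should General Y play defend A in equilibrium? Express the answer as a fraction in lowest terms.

10/17

Row minima are 5 and 7, so General X's maximin is 7; column maxima are 12 and 17, so General Y's minimax is 12. These differ, so the equilibrium is in mixed strategies.
Let General Y play defend A with probability q. General X is indifferent when 5q + 17(1−q) = 12q + 7(1−q), giving q = 10/17.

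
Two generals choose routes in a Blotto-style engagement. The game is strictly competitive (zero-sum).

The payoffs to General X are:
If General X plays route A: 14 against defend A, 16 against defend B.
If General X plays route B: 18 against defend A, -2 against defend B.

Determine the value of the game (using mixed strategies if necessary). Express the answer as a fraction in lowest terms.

Row minima are 14 and -2, so General X's maximin is 14; column maxima are 18 and 16, so General Y's minimax is 16. These differ, so the equilibrium is in mixed strategies.
Let General X play route A with probability p. General Y is indifferent when 14p + 18(1−p) = 16p − 2(1−p), giving p = 10/11.
Let General Y play defend A with probability q. General X is indifferent when 14q + 16(1−q) = 18q − 2(1−q), giving q = 9/11.
The value is 14·(9/11) + (16)·(2/11) = 158/11.

158/11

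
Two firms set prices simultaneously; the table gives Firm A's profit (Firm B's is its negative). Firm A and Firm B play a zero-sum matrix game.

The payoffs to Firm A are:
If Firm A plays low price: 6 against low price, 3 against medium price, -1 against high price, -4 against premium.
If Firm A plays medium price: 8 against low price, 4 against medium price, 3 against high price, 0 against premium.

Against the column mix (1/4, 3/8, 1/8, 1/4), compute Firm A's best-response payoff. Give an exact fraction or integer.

low price: (6)·(1/4) + (3)·(3/8) + (-1)·(1/8) + (-4)·(1/4) = 3/2.
medium price: (8)·(1/4) + (4)·(3/8) + (3)·(1/8) + (0)·(1/4) = 31/8.
The best pure response is medium price with expected payoff 31/8.

31/8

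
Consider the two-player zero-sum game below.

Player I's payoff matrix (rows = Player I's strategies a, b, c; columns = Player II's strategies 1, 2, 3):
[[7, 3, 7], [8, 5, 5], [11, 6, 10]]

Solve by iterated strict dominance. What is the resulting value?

6

Column 1 is strictly dominated by 2 for Player II (3<7, 5<8, 6<11); eliminate 1.
Row b is strictly dominated by row c (6>5, 10>5); eliminate b.
Column 3 is strictly dominated by 2 for Player II (3<7, 6<10); eliminate 3.
Row a is strictly dominated by row c (6>3); eliminate a.
Only (c, 2) remains, with payoff 6.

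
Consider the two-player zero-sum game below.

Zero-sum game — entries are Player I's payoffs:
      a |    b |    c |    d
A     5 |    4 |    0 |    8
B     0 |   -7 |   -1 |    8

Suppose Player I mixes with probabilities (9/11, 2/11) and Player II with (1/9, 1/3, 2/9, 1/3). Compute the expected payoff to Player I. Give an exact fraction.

Against (1/9, 1/3, 2/9, 1/3), each row's expected payoff is A: 41/9; B: 1/9.
Taking the (9/11, 2/11)-weighted average: (9/11)·(41/9) + (2/11)·(1/9) = 371/99.

371/99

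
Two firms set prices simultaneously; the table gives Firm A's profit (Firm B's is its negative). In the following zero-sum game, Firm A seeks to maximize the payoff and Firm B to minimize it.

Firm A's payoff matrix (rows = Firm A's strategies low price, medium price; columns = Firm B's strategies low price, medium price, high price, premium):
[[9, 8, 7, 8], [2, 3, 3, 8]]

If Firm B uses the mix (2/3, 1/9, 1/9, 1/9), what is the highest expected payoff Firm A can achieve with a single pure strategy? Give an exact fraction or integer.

77/9

low price: (9)·(2/3) + (8)·(1/9) + (7)·(1/9) + (8)·(1/9) = 77/9.
medium price: (2)·(2/3) + (3)·(1/9) + (3)·(1/9) + (8)·(1/9) = 26/9.
The best pure response is low price with expected payoff 77/9.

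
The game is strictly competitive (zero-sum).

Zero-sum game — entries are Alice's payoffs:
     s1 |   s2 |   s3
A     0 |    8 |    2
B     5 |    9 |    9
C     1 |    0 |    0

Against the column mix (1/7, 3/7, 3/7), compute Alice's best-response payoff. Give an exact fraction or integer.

A: (0)·(1/7) + (8)·(3/7) + (2)·(3/7) = 30/7.
B: (5)·(1/7) + (9)·(3/7) + (9)·(3/7) = 59/7.
C: (1)·(1/7) + (0)·(3/7) + (0)·(3/7) = 1/7.
The best pure response is B with expected payoff 59/7.

59/7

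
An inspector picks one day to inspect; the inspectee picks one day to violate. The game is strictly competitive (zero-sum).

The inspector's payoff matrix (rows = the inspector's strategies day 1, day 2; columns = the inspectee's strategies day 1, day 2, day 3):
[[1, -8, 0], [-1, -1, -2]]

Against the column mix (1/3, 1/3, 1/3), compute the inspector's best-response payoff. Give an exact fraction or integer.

day 1: (1)·(1/3) + (-8)·(1/3) + (0)·(1/3) = -7/3.
day 2: (-1)·(1/3) + (-1)·(1/3) + (-2)·(1/3) = -4/3.
The best pure response is day 2 with expected payoff -4/3.

-4/3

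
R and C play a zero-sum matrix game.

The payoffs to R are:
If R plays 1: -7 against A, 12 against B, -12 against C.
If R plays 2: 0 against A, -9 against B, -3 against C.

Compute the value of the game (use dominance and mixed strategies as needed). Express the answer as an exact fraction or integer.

Column A is strictly dominated by C for C (it gives R more in every row).
The remaining 2×2 game on (1, 2) × (B, C) has no saddle point. Let R play 1 with probability p; indifference gives 12p − 9(1−p) = −12p − 3(1−p), so p = 1/5.
Similarly C's optimal q on B is 3/10, and the value is 12·(3/10) + (-12)·(7/10) = -24/5.

-24/5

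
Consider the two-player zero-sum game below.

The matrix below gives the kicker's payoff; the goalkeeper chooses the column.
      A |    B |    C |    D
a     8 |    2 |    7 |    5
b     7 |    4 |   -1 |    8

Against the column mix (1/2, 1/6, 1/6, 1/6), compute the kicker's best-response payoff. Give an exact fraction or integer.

19/3

a: (8)·(1/2) + (2)·(1/6) + (7)·(1/6) + (5)·(1/6) = 19/3.
b: (7)·(1/2) + (4)·(1/6) + (-1)·(1/6) + (8)·(1/6) = 16/3.
The best pure response is a with expected payoff 19/3.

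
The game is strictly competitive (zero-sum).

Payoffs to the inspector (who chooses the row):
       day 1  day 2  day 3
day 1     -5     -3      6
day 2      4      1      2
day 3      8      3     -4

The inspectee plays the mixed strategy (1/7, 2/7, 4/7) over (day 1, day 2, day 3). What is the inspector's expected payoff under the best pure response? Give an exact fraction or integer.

day 1: (-5)·(1/7) + (-3)·(2/7) + (6)·(4/7) = 13/7.
day 2: (4)·(1/7) + (1)·(2/7) + (2)·(4/7) = 2.
day 3: (8)·(1/7) + (3)·(2/7) + (-4)·(4/7) = -2/7.
The best pure response is day 2 with expected payoff 2.

2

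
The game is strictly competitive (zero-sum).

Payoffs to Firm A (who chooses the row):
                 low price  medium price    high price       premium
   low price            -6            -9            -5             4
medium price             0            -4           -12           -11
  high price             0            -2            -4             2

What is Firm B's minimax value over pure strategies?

The worst case (largest entry) in each column is low price: 0, medium price: -2, high price: -4, premium: 4.
The best (smallest) of these is -4.

-4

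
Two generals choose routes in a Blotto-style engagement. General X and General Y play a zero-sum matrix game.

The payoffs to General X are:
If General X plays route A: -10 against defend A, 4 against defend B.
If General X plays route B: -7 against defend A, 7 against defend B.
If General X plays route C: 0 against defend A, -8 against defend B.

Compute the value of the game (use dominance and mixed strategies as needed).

-28/11

Row route A is strictly dominated by row route B, so General X never plays it.
The remaining 2×2 game on (route B, route C) × (defend A, defend B) has no saddle point. Let General X play route B with probability p; indifference gives −7p = 7p − 8(1−p), so p = 4/11.
Similarly General Y's optimal q on defend A is 15/22, and the value is -7·(15/22) + (7)·(7/22) = -28/11.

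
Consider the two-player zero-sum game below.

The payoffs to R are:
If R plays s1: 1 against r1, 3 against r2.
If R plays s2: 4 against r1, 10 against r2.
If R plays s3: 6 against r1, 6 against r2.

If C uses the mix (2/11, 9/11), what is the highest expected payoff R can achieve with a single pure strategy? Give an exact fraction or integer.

98/11

s1: (1)·(2/11) + (3)·(9/11) = 29/11.
s2: (4)·(2/11) + (10)·(9/11) = 98/11.
s3: (6)·(2/11) + (6)·(9/11) = 6.
The best pure response is s2 with expected payoff 98/11.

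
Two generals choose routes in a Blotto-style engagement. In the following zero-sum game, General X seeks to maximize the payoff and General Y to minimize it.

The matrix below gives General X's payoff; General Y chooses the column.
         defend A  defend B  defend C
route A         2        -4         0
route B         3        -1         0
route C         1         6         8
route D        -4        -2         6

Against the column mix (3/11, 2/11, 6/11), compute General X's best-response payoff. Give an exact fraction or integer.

route A: (2)·(3/11) + (-4)·(2/11) + (0)·(6/11) = -2/11.
route B: (3)·(3/11) + (-1)·(2/11) + (0)·(6/11) = 7/11.
route C: (1)·(3/11) + (6)·(2/11) + (8)·(6/11) = 63/11.
route D: (-4)·(3/11) + (-2)·(2/11) + (6)·(6/11) = 20/11.
The best pure response is route C with expected payoff 63/11.

63/11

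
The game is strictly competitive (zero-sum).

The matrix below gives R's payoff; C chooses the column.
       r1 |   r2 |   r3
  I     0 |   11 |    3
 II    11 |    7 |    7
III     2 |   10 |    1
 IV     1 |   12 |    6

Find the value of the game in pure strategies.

7

Row minima: 0, 7, 1, 1 → R's maximin is 7.
Column maxima: 11, 12, 7 → C's minimax is 7.
They coincide at (II, r3), so the value is 7.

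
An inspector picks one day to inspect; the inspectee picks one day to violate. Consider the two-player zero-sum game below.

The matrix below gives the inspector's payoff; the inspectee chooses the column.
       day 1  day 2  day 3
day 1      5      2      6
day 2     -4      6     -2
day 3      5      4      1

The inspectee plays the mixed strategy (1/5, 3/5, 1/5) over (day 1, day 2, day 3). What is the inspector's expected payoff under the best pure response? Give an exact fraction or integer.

18/5

day 1: (5)·(1/5) + (2)·(3/5) + (6)·(1/5) = 17/5.
day 2: (-4)·(1/5) + (6)·(3/5) + (-2)·(1/5) = 12/5.
day 3: (5)·(1/5) + (4)·(3/5) + (1)·(1/5) = 18/5.
The best pure response is day 3 with expected payoff 18/5.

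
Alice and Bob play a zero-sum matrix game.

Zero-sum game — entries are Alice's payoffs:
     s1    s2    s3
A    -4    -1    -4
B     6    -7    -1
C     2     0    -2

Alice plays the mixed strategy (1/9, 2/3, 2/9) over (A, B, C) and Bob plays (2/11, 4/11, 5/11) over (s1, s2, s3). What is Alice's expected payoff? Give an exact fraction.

Against (2/11, 4/11, 5/11), each row's expected payoff is A: -32/11; B: -21/11; C: -6/11.
Taking the (1/9, 2/3, 2/9)-weighted average: (1/9)·(-32/11) + (2/3)·(-21/11) + (2/9)·(-6/11) = -170/99.

-170/99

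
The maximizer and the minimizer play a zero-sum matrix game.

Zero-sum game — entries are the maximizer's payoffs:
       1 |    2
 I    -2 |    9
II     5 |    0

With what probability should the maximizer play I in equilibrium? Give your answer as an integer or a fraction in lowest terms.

5/16

Row minima are -2 and 0, so the maximizer's maximin is 0; column maxima are 5 and 9, so the minimizer's minimax is 5. These differ, so the equilibrium is in mixed strategies.
Let the maximizer play I with probability p. The minimizer is indifferent when −2p + 5(1−p) = 9p, giving p = 5/16.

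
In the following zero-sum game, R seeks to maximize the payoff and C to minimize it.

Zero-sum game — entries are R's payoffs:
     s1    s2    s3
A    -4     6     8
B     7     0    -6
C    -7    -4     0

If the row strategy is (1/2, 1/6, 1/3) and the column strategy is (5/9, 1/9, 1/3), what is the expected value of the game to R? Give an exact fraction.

-31/54

Against (5/9, 1/9, 1/3), each row's expected payoff is A: 10/9; B: 17/9; C: -13/3.
Taking the (1/2, 1/6, 1/3)-weighted average: (1/2)·(10/9) + (1/6)·(17/9) + (1/3)·(-13/3) = -31/54.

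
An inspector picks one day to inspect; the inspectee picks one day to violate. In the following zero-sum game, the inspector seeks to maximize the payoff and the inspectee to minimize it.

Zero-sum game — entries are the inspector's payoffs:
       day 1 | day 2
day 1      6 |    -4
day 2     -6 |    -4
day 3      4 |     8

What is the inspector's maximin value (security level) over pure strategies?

4

The worst-case payoff for each row is day 1: -4, day 2: -6, day 3: 4.
The best of these is 4.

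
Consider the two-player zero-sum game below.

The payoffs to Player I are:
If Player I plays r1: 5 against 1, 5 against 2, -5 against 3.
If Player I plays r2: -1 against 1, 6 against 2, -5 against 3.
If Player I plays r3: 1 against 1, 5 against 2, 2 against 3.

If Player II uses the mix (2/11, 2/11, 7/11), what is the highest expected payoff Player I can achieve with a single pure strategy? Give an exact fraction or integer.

26/11

r1: (5)·(2/11) + (5)·(2/11) + (-5)·(7/11) = -15/11.
r2: (-1)·(2/11) + (6)·(2/11) + (-5)·(7/11) = -25/11.
r3: (1)·(2/11) + (5)·(2/11) + (2)·(7/11) = 26/11.
The best pure response is r3 with expected payoff 26/11.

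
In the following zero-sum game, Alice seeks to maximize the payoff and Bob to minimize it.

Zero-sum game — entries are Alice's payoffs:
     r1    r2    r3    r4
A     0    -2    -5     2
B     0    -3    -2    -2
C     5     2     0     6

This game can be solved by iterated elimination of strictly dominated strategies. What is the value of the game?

0

Column r1 is strictly dominated by r2 for Bob (-2<0, -3<0, 2<5); eliminate r1.
Row B is strictly dominated by row C (2>-3, 0>-2, 6>-2); eliminate B.
Row A is strictly dominated by row C (2>-2, 0>-5, 6>2); eliminate A.
Column r2 is strictly dominated by r3 for Bob (0<2); eliminate r2.
Column r4 is strictly dominated by r3 for Bob (0<6); eliminate r4.
Only (C, r3) remains, with payoff 0.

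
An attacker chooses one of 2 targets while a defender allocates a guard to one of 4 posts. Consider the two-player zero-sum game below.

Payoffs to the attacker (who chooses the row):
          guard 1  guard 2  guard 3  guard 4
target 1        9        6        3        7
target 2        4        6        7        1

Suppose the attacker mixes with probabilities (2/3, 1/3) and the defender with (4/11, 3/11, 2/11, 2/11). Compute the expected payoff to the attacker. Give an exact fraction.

6

Against (4/11, 3/11, 2/11, 2/11), each row's expected payoff is target 1: 74/11; target 2: 50/11.
Taking the (2/3, 1/3)-weighted average: (2/3)·(74/11) + (1/3)·(50/11) = 6.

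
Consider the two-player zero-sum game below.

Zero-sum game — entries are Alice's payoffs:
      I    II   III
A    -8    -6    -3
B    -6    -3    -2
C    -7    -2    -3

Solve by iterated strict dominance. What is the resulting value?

-6

Column III is strictly dominated by I for Bob (-8<-3, -6<-2, -7<-3); eliminate III.
Row A is strictly dominated by row B (-6>-8, -3>-6); eliminate A.
Column II is strictly dominated by I for Bob (-6<-3, -7<-2); eliminate II.
Row C is strictly dominated by row B (-6>-7); eliminate C.
Only (B, I) remains, with payoff -6.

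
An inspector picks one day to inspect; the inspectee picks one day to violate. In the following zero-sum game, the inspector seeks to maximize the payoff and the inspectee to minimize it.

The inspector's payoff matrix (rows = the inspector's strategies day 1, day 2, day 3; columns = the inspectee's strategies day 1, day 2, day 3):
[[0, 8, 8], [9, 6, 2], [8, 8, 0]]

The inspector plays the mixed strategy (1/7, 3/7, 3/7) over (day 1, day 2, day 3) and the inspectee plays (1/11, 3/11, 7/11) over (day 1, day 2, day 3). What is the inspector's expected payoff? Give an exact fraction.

299/77

Against (1/11, 3/11, 7/11), each row's expected payoff is day 1: 80/11; day 2: 41/11; day 3: 32/11.
Taking the (1/7, 3/7, 3/7)-weighted average: (1/7)·(80/11) + (3/7)·(41/11) + (3/7)·(32/11) = 299/77.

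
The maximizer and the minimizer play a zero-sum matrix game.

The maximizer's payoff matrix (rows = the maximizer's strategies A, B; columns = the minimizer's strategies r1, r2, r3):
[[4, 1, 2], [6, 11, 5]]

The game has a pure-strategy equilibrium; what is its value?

Row minima: 1, 5 → the maximizer's maximin is 5.
Column maxima: 6, 11, 5 → the minimizer's minimax is 5.
They coincide at (B, r3), so the value is 5.

5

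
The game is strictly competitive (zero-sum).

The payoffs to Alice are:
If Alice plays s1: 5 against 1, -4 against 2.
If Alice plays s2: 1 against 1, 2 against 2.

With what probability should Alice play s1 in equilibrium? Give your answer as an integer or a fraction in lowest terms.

1/10

Row minima are -4 and 1, so Alice's maximin is 1; column maxima are 5 and 2, so Bob's minimax is 2. These differ, so the equilibrium is in mixed strategies.
Let Alice play s1 with probability p. Bob is indifferent when 5p + (1−p) = −4p + 2(1−p), giving p = 1/10.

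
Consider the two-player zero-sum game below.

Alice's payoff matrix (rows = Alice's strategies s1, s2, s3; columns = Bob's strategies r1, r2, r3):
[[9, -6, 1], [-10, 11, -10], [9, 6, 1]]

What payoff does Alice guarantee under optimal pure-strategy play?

Row minima: -6, -10, 1 → Alice's maximin is 1.
Column maxima: 9, 11, 1 → Bob's minimax is 1.
They coincide at (s3, r3), so the value is 1.

1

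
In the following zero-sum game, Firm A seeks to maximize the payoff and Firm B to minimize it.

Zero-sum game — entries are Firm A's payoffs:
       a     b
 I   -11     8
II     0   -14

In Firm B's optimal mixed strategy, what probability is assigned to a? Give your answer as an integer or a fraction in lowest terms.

Row minima are -11 and -14, so Firm A's maximin is -11; column maxima are 0 and 8, so Firm B's minimax is 0. These differ, so the equilibrium is in mixed strategies.
Let Firm B play a with probability q. Firm A is indifferent when −11q + 8(1−q) = −14(1−q), giving q = 2/3.

2/3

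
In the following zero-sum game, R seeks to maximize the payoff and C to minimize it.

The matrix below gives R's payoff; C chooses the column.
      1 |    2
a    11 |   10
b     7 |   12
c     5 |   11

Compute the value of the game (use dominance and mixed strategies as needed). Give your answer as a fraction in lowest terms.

Row c is strictly dominated by row b, so R never plays it.
The remaining 2×2 game on (a, b) × (1, 2) has no saddle point. Let R play a with probability p; indifference gives 11p + 7(1−p) = 10p + 12(1−p), so p = 5/6.
Similarly C's optimal q on 1 is 1/3, and the value is 11·(1/3) + (10)·(2/3) = 31/3.

31/3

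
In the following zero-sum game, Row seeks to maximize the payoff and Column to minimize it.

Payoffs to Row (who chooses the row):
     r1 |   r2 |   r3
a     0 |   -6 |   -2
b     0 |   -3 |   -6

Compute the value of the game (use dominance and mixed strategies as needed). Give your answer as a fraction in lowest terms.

Column r1 is strictly dominated by r2 for Column (it gives Row more in every row).
The remaining 2×2 game on (a, b) × (r2, r3) has no saddle point. Let Row play a with probability p; indifference gives −6p − 3(1−p) = −2p − 6(1−p), so p = 3/7.
Similarly Column's optimal q on r2 is 4/7, and the value is -6·(4/7) + (-2)·(3/7) = -30/7.

-30/7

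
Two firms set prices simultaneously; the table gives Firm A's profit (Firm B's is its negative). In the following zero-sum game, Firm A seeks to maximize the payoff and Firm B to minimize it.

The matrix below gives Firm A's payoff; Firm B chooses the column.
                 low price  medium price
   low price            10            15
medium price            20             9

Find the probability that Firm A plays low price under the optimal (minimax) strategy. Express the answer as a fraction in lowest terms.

11/16

Row minima are 10 and 9, so Firm A's maximin is 10; column maxima are 20 and 15, so Firm B's minimax is 15. These differ, so the equilibrium is in mixed strategies.
Let Firm A play low price with probability p. Firm B is indifferent when 10p + 20(1−p) = 15p + 9(1−p), giving p = 11/16.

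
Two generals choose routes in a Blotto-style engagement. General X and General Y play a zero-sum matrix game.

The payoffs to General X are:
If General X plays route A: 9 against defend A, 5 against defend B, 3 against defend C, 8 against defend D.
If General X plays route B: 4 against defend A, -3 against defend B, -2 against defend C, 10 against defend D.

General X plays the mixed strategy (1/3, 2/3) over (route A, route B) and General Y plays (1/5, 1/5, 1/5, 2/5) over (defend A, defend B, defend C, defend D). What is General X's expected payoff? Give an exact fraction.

71/15

Against (1/5, 1/5, 1/5, 2/5), each row's expected payoff is route A: 33/5; route B: 19/5.
Taking the (1/3, 2/3)-weighted average: (1/3)·(33/5) + (2/3)·(19/5) = 71/15.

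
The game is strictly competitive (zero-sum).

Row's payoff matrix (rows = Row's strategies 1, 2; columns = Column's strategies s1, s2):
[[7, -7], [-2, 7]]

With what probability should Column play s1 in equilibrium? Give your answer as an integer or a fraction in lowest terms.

14/23

Row minima are -7 and -2, so Row's maximin is -2; column maxima are 7 and 7, so Column's minimax is 7. These differ, so the equilibrium is in mixed strategies.
Let Column play s1 with probability q. Row is indifferent when 7q − 7(1−q) = −2q + 7(1−q), giving q = 14/23.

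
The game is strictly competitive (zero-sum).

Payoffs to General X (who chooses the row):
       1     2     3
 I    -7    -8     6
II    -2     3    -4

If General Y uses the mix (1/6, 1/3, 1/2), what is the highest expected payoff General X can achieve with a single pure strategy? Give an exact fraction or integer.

I: (-7)·(1/6) + (-8)·(1/3) + (6)·(1/2) = -5/6.
II: (-2)·(1/6) + (3)·(1/3) + (-4)·(1/2) = -4/3.
The best pure response is I with expected payoff -5/6.

-5/6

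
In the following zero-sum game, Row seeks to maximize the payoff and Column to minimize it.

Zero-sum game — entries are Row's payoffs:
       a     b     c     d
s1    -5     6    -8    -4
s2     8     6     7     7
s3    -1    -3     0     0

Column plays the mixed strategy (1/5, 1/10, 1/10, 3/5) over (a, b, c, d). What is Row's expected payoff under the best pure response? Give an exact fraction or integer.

71/10

s1: (-5)·(1/5) + (6)·(1/10) + (-8)·(1/10) + (-4)·(3/5) = -18/5.
s2: (8)·(1/5) + (6)·(1/10) + (7)·(1/10) + (7)·(3/5) = 71/10.
s3: (-1)·(1/5) + (-3)·(1/10) + (0)·(1/10) + (0)·(3/5) = -1/2.
The best pure response is s2 with expected payoff 71/10.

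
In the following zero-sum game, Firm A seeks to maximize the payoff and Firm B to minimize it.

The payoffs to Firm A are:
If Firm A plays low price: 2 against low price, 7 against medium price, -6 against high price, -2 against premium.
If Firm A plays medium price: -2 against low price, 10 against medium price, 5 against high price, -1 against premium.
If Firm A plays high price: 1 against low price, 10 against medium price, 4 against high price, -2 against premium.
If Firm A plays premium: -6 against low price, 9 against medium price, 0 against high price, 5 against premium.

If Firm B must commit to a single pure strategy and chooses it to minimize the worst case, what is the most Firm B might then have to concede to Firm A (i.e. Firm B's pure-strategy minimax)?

The worst case (largest entry) in each column is low price: 2, medium price: 10, high price: 5, premium: 5.
The best (smallest) of these is 2.

2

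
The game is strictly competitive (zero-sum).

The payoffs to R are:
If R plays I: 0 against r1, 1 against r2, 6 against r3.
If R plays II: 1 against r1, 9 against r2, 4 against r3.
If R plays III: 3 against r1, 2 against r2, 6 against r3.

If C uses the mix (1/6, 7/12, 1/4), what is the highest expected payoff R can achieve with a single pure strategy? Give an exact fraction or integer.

I: (0)·(1/6) + (1)·(7/12) + (6)·(1/4) = 25/12.
II: (1)·(1/6) + (9)·(7/12) + (4)·(1/4) = 77/12.
III: (3)·(1/6) + (2)·(7/12) + (6)·(1/4) = 19/6.
The best pure response is II with expected payoff 77/12.

77/12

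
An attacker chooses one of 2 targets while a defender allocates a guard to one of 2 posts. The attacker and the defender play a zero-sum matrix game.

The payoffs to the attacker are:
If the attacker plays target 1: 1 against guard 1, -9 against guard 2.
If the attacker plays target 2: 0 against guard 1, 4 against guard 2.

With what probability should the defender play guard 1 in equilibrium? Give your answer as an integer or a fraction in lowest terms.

Row minima are -9 and 0, so the attacker's maximin is 0; column maxima are 1 and 4, so the defender's minimax is 1. These differ, so the equilibrium is in mixed strategies.
Let the defender play guard 1 with probability q. The attacker is indifferent when q − 9(1−q) = 4(1−q), giving q = 13/14.

13/14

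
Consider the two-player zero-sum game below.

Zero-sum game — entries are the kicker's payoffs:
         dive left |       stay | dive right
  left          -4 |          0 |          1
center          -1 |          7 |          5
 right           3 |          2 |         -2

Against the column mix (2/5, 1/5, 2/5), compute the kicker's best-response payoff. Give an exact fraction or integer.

left: (-4)·(2/5) + (0)·(1/5) + (1)·(2/5) = -6/5.
center: (-1)·(2/5) + (7)·(1/5) + (5)·(2/5) = 3.
right: (3)·(2/5) + (2)·(1/5) + (-2)·(2/5) = 4/5.
The best pure response is center with expected payoff 3.

3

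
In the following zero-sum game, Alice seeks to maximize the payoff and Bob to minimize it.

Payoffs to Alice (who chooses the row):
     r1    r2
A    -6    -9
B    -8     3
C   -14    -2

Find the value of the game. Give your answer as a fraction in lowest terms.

Row C is strictly dominated by row B, so Alice never plays it.
The remaining 2×2 game on (A, B) × (r1, r2) has no saddle point. Let Alice play A with probability p; indifference gives −6p − 8(1−p) = −9p + 3(1−p), so p = 11/14.
Similarly Bob's optimal q on r1 is 6/7, and the value is -6·(6/7) + (-9)·(1/7) = -45/7.

-45/7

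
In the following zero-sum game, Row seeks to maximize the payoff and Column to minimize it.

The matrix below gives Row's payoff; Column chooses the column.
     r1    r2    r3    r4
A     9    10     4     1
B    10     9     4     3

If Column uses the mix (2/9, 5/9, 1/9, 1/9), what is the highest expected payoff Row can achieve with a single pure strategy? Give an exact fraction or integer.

A: (9)·(2/9) + (10)·(5/9) + (4)·(1/9) + (1)·(1/9) = 73/9.
B: (10)·(2/9) + (9)·(5/9) + (4)·(1/9) + (3)·(1/9) = 8.
The best pure response is A with expected payoff 73/9.

73/9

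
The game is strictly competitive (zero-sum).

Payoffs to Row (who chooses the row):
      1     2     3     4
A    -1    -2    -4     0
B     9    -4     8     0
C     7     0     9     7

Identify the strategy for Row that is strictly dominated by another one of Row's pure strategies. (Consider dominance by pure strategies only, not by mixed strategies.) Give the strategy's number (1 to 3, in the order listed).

1

Compare A with C: 7 > -1, 0 > -2, 9 > -4, 7 > 0.
So C strictly dominates A for Row; A is strictly dominated.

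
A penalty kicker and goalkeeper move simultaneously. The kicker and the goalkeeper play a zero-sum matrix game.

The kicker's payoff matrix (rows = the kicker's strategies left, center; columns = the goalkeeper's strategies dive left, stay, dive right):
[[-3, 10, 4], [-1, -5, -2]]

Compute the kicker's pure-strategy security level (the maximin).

The worst-case payoff for each row is left: -3, center: -5.
The best of these is -3.

-3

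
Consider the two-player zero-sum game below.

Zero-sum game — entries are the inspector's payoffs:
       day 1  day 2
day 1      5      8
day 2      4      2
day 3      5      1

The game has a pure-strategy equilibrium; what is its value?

Row minima: 5, 2, 1 → the inspector's maximin is 5.
Column maxima: 5, 8 → the inspectee's minimax is 5.
They coincide at (day 1, day 1), so the value is 5.

5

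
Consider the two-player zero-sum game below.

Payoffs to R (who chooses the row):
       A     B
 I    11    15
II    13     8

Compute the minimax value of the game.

Row minima are 11 and 8, so R's maximin is 11; column maxima are 13 and 15, so C's minimax is 13. These differ, so the equilibrium is in mixed strategies.
Let R play I with probability p. C is indifferent when 11p + 13(1−p) = 15p + 8(1−p), giving p = 5/9.
Let C play A with probability q. R is indifferent when 11q + 15(1−q) = 13q + 8(1−q), giving q = 7/9.
The value is 11·(7/9) + (15)·(2/9) = 107/9.

107/9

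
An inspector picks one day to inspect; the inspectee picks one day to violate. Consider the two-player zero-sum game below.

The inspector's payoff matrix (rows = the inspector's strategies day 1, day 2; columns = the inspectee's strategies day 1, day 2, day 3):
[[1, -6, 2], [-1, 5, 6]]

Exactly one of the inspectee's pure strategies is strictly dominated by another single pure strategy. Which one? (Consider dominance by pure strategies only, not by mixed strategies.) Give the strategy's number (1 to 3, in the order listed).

3

The inspectee prefers columns that give the inspector less. Compare day 3 with day 1: 1 < 2, -1 < 6.
So day 1 strictly dominates day 3 for the inspectee; day 3 is strictly dominated.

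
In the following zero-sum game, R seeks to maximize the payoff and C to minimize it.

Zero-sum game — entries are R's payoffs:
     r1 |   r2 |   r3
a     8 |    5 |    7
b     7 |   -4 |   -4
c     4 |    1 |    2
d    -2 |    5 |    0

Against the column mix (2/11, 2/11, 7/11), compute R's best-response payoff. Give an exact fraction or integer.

a: (8)·(2/11) + (5)·(2/11) + (7)·(7/11) = 75/11.
b: (7)·(2/11) + (-4)·(2/11) + (-4)·(7/11) = -2.
c: (4)·(2/11) + (1)·(2/11) + (2)·(7/11) = 24/11.
d: (-2)·(2/11) + (5)·(2/11) + (0)·(7/11) = 6/11.
The best pure response is a with expected payoff 75/11.

75/11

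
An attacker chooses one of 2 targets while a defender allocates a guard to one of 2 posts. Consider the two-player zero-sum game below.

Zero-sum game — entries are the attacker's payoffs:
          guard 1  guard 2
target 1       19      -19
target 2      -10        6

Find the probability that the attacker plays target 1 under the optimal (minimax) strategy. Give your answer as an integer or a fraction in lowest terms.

Row minima are -19 and -10, so the attacker's maximin is -10; column maxima are 19 and 6, so the defender's minimax is 6. These differ, so the equilibrium is in mixed strategies.
Let the attacker play target 1 with probability p. The defender is indifferent when 19p − 10(1−p) = −19p + 6(1−p), giving p = 8/27.

8/27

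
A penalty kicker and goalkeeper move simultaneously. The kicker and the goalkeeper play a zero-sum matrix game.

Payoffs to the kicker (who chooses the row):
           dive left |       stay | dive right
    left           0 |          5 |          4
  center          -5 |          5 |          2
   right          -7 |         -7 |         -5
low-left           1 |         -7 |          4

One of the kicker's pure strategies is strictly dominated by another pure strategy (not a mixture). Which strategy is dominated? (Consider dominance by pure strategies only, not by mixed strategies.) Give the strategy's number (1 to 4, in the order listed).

3

Compare right with left: 0 > -7, 5 > -7, 4 > -5.
So left strictly dominates right for the kicker; right is strictly dominated.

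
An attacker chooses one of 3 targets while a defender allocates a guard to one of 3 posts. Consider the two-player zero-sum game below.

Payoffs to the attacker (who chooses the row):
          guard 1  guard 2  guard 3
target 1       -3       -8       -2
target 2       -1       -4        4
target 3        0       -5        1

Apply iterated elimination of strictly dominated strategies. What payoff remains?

Row target 1 is strictly dominated by row target 2 (-1>-3, -4>-8, 4>-2); eliminate target 1.
Column guard 3 is strictly dominated by guard 1 for the defender (-1<4, 0<1); eliminate guard 3.
Column guard 1 is strictly dominated by guard 2 for the defender (-4<-1, -5<0); eliminate guard 1.
Row target 3 is strictly dominated by row target 2 (-4>-5); eliminate target 3.
Only (target 2, guard 2) remains, with payoff -4.

-4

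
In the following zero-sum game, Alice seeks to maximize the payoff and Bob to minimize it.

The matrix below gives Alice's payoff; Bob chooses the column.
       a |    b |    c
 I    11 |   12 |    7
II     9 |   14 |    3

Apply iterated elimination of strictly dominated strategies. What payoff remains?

7

Column a is strictly dominated by c for Bob (7<11, 3<9); eliminate a.
Column b is strictly dominated by c for Bob (7<12, 3<14); eliminate b.
Row II is strictly dominated by row I (7>3); eliminate II.
Only (I, c) remains, with payoff 7.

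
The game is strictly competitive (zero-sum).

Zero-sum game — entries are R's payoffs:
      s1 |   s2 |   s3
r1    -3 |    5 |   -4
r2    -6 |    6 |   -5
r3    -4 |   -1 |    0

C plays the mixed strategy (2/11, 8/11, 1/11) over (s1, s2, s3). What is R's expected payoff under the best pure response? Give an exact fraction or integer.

r1: (-3)·(2/11) + (5)·(8/11) + (-4)·(1/11) = 30/11.
r2: (-6)·(2/11) + (6)·(8/11) + (-5)·(1/11) = 31/11.
r3: (-4)·(2/11) + (-1)·(8/11) + (0)·(1/11) = -16/11.
The best pure response is r2 with expected payoff 31/11.

31/11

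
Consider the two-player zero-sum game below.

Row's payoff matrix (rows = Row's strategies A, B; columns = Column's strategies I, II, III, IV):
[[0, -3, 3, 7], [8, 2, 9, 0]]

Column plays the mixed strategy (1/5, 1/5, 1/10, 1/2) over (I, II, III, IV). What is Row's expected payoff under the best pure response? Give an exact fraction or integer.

A: (0)·(1/5) + (-3)·(1/5) + (3)·(1/10) + (7)·(1/2) = 16/5.
B: (8)·(1/5) + (2)·(1/5) + (9)·(1/10) + (0)·(1/2) = 29/10.
The best pure response is A with expected payoff 16/5.

16/5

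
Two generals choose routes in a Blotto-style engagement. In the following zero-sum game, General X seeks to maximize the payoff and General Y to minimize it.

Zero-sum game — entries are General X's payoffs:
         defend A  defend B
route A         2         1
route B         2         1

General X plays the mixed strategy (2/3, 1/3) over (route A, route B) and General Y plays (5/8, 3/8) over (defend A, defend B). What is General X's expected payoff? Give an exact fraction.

Against (5/8, 3/8), each row's expected payoff is route A: 13/8; route B: 13/8.
Taking the (2/3, 1/3)-weighted average: (2/3)·(13/8) + (1/3)·(13/8) = 13/8.

13/8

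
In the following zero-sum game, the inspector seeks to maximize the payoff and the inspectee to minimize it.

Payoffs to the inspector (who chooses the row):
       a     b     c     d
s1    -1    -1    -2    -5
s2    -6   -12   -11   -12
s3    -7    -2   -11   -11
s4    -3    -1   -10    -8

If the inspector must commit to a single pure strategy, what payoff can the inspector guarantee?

-5

The worst-case payoff for each row is s1: -5, s2: -12, s3: -11, s4: -10.
The best of these is -5.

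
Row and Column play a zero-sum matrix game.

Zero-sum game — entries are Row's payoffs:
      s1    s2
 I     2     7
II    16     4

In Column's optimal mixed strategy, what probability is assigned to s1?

3/17

Row minima are 2 and 4, so Row's maximin is 4; column maxima are 16 and 7, so Column's minimax is 7. These differ, so the equilibrium is in mixed strategies.
Let Column play s1 with probability q. Row is indifferent when 2q + 7(1−q) = 16q + 4(1−q), giving q = 3/17.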